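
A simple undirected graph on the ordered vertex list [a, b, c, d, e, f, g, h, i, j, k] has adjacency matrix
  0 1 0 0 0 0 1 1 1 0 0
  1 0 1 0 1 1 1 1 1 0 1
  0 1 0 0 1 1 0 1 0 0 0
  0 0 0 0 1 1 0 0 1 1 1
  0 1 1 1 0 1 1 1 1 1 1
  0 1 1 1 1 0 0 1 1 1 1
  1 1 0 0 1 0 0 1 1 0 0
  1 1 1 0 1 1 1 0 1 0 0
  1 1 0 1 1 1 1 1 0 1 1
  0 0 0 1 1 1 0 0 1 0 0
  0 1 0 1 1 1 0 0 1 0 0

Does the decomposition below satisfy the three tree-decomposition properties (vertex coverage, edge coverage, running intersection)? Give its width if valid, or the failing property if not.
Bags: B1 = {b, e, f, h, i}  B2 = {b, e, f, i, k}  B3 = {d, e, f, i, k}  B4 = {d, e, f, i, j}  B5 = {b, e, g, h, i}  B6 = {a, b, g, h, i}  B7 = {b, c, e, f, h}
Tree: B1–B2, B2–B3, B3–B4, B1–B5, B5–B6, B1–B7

Vertex coverage: the bags together contain {a, b, c, d, e, f, g, h, i, j, k}, the full vertex set. Edge coverage: each edge of G has both endpoints in at least one bag. Running intersection: for every vertex, the bags containing it form a connected subtree. All three properties hold, so this is a valid tree decomposition of width max|bag| − 1 = 4, and hence tw(G) ≤ 4.

Yes; width 4.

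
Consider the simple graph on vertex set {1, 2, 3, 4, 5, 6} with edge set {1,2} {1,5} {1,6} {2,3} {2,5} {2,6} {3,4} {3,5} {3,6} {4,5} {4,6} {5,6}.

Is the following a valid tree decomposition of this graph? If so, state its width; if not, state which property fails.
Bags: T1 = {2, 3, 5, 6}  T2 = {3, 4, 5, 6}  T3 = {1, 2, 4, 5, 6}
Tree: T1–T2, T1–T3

A tree decomposition must satisfy three properties: every vertex lies in some bag; for every edge, both endpoints lie together in some bag; and for every vertex, the bags containing it form a connected subtree. Here bags containing vertex 4 are not connected in the tree, so the decomposition is invalid.

No — bags containing vertex 4 are not connected in the tree.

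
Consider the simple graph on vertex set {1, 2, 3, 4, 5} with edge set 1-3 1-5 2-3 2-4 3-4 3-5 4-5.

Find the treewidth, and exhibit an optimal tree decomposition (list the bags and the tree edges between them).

Each bag holds 3 vertices, so the decomposition has width 2, which upper-bounds the treewidth. Conversely, {1, 3, 5} is a clique of size 3, and the vertices of any clique must share a bag in every tree decomposition; so some bag has ≥ 3 vertices and tw(G) ≥ 2. Hence tw(G) = 2 exactly.

Treewidth 2.
Bags: B1 = {3, 4, 5}  B2 = {1, 3, 5}  B3 = {2, 3, 4}
Tree: B1–B2, B1–B3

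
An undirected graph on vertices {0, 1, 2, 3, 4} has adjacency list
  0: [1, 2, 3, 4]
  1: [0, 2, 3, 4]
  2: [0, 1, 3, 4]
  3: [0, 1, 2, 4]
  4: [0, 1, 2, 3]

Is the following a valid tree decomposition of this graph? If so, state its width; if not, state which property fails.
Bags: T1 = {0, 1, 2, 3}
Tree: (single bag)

No — vertex 4 appears in no bag.

A tree decomposition must satisfy three properties: every vertex lies in some bag; for every edge, both endpoints lie together in some bag; and for every vertex, the bags containing it form a connected subtree. Here vertex 4 appears in no bag, so the decomposition is invalid.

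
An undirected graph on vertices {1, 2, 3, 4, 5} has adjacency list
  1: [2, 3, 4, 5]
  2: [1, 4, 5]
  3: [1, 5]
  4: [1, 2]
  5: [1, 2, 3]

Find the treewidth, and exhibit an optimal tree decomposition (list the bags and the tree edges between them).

The largest bag has 3 vertices, giving width 2; this decomposition certifies tw(G) ≤ 2. Conversely, {1, 2, 4} is a clique of size 3, and the vertices of any clique must share a bag in every tree decomposition; so some bag has ≥ 3 vertices and tw(G) ≥ 2. Hence tw(G) = 2 exactly.

Treewidth 2.
Bags: B1 = {1, 3, 5}  B2 = {1, 2, 5}  B3 = {1, 2, 4}
Tree: B1–B2, B2–B3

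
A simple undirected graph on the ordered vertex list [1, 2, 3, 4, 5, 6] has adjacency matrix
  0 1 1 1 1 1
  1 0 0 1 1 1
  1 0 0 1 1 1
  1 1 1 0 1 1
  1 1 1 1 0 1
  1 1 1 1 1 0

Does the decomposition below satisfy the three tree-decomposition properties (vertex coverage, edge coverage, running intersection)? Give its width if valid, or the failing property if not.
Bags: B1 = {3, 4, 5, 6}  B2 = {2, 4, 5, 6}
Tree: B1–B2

No — vertex 1 appears in no bag.

A tree decomposition must satisfy three properties: every vertex lies in some bag; for every edge, both endpoints lie together in some bag; and for every vertex, the bags containing it form a connected subtree. Here vertex 1 appears in no bag, so the decomposition is invalid.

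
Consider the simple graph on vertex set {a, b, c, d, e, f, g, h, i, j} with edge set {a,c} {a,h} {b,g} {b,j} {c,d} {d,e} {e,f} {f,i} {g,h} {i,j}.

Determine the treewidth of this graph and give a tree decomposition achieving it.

Treewidth 2.
One optimal decomposition is:
Bags: B1 = {d, e, f}  B2 = {c, d, f}  B3 = {a, c, f}  B4 = {a, f, h}  B5 = {f, g, h}  B6 = {b, f, g}  B7 = {b, f, j}  B8 = {f, i, j}
Tree: B1–B2, B2–B3, B3–B4, B4–B5, B5–B6, B6–B7, B7–B8

Each bag holds 3 vertices, so the decomposition has width 2, which upper-bounds the treewidth. The edges f–e–d–c–a–h–g–b–j–i–f form a cycle, so G is not a tree and its treewidth is at least 2. Therefore the treewidth is 2.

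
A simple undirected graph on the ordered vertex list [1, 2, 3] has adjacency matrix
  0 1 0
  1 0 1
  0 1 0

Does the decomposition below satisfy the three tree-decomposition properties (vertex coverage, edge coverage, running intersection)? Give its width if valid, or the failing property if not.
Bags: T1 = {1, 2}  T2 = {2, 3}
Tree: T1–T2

Yes; width 1.

Vertex coverage: the bags together contain {1, 2, 3}, the full vertex set. Edge coverage: each edge of G has both endpoints in at least one bag. Running intersection: for every vertex, the bags containing it form a connected subtree. All three properties hold, so this is a valid tree decomposition of width max|bag| − 1 = 1, and hence tw(G) ≤ 1.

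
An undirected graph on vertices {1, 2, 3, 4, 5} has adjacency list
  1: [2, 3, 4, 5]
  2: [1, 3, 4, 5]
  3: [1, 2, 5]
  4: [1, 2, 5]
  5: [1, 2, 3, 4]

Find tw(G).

3

A width-3 tree decomposition is:
Bags: B1 = {1, 2, 3, 5}  B2 = {1, 2, 4, 5}
Tree: B1–B2
The largest bag has 4 vertices, giving width 3; this decomposition certifies tw(G) ≤ 3. For the lower bound, the 4 vertices {1, 2, 3, 5} are pairwise adjacent, and any tree decomposition puts a clique entirely inside one bag — forcing width ≥ 3. Combining the bounds, tw(G) = 3.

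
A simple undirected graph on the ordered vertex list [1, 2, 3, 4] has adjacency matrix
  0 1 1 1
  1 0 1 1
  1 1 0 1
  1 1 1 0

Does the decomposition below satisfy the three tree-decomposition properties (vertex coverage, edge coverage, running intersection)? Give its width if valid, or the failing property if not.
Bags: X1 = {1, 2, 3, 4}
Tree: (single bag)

Vertex coverage: the bags together contain {1, 2, 3, 4}, the full vertex set. Edge coverage: each edge of G has both endpoints in at least one bag. Running intersection: for every vertex, the bags containing it form a connected subtree. All three properties hold, so this is a valid tree decomposition of width max|bag| − 1 = 3, and hence tw(G) ≤ 3.

Yes; width 3.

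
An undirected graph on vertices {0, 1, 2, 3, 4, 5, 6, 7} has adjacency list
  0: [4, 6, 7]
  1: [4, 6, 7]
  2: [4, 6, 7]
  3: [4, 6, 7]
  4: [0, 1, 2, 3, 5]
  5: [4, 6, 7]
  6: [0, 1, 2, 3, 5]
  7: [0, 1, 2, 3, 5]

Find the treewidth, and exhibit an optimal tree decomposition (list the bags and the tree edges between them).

Treewidth 3.
One such decomposition:
Bags: B1 = {2, 4, 6, 7}  B2 = {0, 4, 6, 7}  B3 = {3, 4, 6, 7}  B4 = {4, 5, 6, 7}  B5 = {1, 4, 6, 7}
Tree: B1–B2, B2–B3, B3–B4, B4–B5

The largest bag has 4 vertices, giving width 3; this decomposition certifies tw(G) ≤ 3. For the lower bound: the 4 vertex sets {2,4}, {0,7}, {6}, {3} are disjoint, each induces a connected subgraph, and every pair is joined by at least one edge of G. Contracting each set to a single vertex therefore yields K_{4} as a minor, and since treewidth is minor-monotone, tw(G) ≥ tw(K_{4}) = 3. Combining the bounds, tw(G) = 3.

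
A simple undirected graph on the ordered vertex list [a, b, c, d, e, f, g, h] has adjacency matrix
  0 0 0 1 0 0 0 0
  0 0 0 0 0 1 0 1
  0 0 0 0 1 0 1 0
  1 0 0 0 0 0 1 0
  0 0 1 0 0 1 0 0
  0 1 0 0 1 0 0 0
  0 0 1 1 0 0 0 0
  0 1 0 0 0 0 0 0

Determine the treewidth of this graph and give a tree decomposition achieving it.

Treewidth 1.
One optimal decomposition is:
Bags: B1 = {b, h}  B2 = {b, f}  B3 = {e, f}  B4 = {c, e}  B5 = {c, g}  B6 = {d, g}  B7 = {a, d}
Tree: B1–B2, B2–B3, B3–B4, B4–B5, B5–B6, B6–B7

Every bag has size at most 2, so the width is 2 − 1 = 1 and tw(G) ≤ 1. G has an edge, so its treewidth is at least 1. Combining the bounds, tw(G) = 1.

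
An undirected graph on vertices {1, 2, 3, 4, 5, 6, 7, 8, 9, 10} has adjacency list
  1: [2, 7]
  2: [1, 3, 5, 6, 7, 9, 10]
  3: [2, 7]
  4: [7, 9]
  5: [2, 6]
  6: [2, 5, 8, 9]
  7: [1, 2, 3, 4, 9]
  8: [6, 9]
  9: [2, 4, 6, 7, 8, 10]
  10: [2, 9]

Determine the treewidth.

A width-2 tree decomposition is:
Bags: B1 = {1, 2, 7}  B2 = {2, 3, 7}  B3 = {2, 7, 9}  B4 = {4, 7, 9}  B5 = {2, 6, 9}  B6 = {2, 9, 10}  B7 = {6, 8, 9}  B8 = {2, 5, 6}
Tree: B1–B2, B2–B3, B3–B4, B3–B5, B5–B6, B5–B7, B5–B8
Every bag has size at most 3, so the width is 3 − 1 = 2 and tw(G) ≤ 2. Conversely, {6, 8, 9} is a clique of size 3, and the vertices of any clique must share a bag in every tree decomposition; so some bag has ≥ 3 vertices and tw(G) ≥ 2. The upper and lower bounds meet at 2, so that is the treewidth.

2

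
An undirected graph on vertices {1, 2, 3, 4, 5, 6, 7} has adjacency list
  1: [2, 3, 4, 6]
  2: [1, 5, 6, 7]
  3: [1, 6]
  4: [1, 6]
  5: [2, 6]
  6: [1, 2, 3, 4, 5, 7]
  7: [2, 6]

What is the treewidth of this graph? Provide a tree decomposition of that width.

Each bag holds 3 vertices, so the decomposition has width 2, which upper-bounds the treewidth. For the lower bound, the 3 vertices {1, 2, 6} are pairwise adjacent, and any tree decomposition puts a clique entirely inside one bag — forcing width ≥ 2. Hence tw(G) = 2 exactly.

Treewidth 2.
One optimal decomposition is:
Bags: B1 = {1, 3, 6}  B2 = {1, 4, 6}  B3 = {1, 2, 6}  B4 = {2, 5, 6}  B5 = {2, 6, 7}
Tree: B1–B2, B1–B3, B3–B4, B4–B5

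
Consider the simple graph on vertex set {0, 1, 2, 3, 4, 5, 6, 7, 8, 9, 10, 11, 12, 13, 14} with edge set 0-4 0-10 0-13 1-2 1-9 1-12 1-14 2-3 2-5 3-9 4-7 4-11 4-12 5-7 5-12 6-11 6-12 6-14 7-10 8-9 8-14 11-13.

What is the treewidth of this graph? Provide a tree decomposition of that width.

Each bag holds 4 vertices, so the decomposition has width 3, which upper-bounds the treewidth. For the lower bound: the 4 vertex sets {0,10,13}, {11}, {4}, {5,6,7,12} are disjoint, each induces a connected subgraph, and every pair is joined by at least one edge of G. Contracting each set to a single vertex therefore yields K_{4} as a minor, and since treewidth is minor-monotone, tw(G) ≥ tw(K_{4}) = 3. Therefore the treewidth is 3.

Treewidth 3.
Bags: B1 = {0, 10, 11, 13}  B2 = {0, 4, 10, 11}  B3 = {4, 7, 10, 11}  B4 = {4, 6, 7, 11}  B5 = {4, 6, 7, 12}  B6 = {5, 6, 7, 12}  B7 = {5, 6, 12, 14}  B8 = {1, 5, 12, 14}  B9 = {1, 2, 5, 14}  B10 = {1, 2, 8, 14}  B11 = {1, 2, 8, 9}  B12 = {2, 3, 8, 9}
Tree: B1–B2, B2–B3, B3–B4, B4–B5, B5–B6, B6–B7, B7–B8, B8–B9, B9–B10, B10–B11, B11–B12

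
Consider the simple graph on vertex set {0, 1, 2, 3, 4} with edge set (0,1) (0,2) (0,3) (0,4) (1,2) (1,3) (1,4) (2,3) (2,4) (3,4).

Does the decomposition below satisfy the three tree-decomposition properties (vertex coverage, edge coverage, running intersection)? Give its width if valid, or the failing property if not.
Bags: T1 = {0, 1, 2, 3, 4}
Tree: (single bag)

Yes; width 4.

Every vertex of G appears in some bag (union = {0, 1, 2, 3, 4}); every edge is covered by a bag; and for each vertex v the set of bags containing v is connected in the bag tree. The decomposition is therefore valid. The largest bag has 5 vertices, so the width is 4.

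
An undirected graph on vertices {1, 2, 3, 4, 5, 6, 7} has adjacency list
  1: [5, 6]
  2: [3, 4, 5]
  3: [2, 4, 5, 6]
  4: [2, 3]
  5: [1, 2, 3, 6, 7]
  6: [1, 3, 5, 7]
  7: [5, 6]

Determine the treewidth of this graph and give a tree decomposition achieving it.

Every bag has size at most 3, so the width is 3 − 1 = 2 and tw(G) ≤ 2. On the other hand G contains the 3-clique {2, 3, 4}. A clique must lie in a single bag of any decomposition, so no decomposition can have width below 2. Hence tw(G) = 2 exactly.

Treewidth 2.
One optimal decomposition is:
Bags: B1 = {5, 6, 7}  B2 = {3, 5, 6}  B3 = {2, 3, 5}  B4 = {2, 3, 4}  B5 = {1, 5, 6}
Tree: B1–B2, B2–B3, B3–B4, B1–B5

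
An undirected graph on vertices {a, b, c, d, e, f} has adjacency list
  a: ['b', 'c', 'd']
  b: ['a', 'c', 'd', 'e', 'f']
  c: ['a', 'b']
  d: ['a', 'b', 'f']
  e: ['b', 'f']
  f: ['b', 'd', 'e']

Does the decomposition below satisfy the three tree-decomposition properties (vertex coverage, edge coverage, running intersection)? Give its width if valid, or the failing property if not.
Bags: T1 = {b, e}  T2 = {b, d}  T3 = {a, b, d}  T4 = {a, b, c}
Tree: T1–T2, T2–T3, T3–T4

A tree decomposition must satisfy three properties: every vertex lies in some bag; for every edge, both endpoints lie together in some bag; and for every vertex, the bags containing it form a connected subtree. Here vertex f appears in no bag, so the decomposition is invalid.

No — vertex f appears in no bag.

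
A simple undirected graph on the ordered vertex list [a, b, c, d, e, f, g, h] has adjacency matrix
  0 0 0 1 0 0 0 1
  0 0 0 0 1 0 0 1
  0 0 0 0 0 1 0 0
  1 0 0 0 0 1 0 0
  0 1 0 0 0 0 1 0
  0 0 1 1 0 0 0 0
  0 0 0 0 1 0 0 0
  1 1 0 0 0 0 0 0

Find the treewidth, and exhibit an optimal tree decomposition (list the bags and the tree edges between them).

Treewidth 1.
One optimal decomposition is:
Bags: B1 = {c, f}  B2 = {d, f}  B3 = {a, d}  B4 = {a, h}  B5 = {b, h}  B6 = {b, e}  B7 = {e, g}
Tree: B1–B2, B2–B3, B3–B4, B4–B5, B5–B6, B6–B7

The largest bag has 2 vertices, giving width 1; this decomposition certifies tw(G) ≤ 1. G has an edge, so its treewidth is at least 1. Combining the bounds, tw(G) = 1.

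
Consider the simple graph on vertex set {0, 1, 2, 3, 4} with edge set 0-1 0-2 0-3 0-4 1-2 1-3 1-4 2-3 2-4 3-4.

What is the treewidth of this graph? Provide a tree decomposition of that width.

Treewidth 4.
One optimal decomposition is:
Bags: B1 = {0, 1, 2, 3, 4}
Tree: (single bag)

A single bag containing all 5 vertices is trivially a valid decomposition of width 4. Conversely, {0, 1, 2, 3, 4} is a clique of size 5, and the vertices of any clique must share a bag in every tree decomposition; so some bag has ≥ 5 vertices and tw(G) ≥ 4. Combining the bounds, tw(G) = 4.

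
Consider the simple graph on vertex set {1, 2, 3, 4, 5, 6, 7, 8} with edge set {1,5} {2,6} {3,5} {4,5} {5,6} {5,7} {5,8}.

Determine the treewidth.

1

A width-1 tree decomposition is:
Bags: B1 = {5, 7}  B2 = {4, 5}  B3 = {1, 5}  B4 = {5, 6}  B5 = {5, 8}  B6 = {3, 5}  B7 = {2, 6}
Tree: B1–B2, B2–B3, B1–B4, B4–B5, B3–B6, B4–B7
Every bag has size at most 2, so the width is 2 − 1 = 1 and tw(G) ≤ 1. Any graph with an edge has treewidth ≥ 1, and G has the edge 7–5. The upper and lower bounds meet at 1, so that is the treewidth.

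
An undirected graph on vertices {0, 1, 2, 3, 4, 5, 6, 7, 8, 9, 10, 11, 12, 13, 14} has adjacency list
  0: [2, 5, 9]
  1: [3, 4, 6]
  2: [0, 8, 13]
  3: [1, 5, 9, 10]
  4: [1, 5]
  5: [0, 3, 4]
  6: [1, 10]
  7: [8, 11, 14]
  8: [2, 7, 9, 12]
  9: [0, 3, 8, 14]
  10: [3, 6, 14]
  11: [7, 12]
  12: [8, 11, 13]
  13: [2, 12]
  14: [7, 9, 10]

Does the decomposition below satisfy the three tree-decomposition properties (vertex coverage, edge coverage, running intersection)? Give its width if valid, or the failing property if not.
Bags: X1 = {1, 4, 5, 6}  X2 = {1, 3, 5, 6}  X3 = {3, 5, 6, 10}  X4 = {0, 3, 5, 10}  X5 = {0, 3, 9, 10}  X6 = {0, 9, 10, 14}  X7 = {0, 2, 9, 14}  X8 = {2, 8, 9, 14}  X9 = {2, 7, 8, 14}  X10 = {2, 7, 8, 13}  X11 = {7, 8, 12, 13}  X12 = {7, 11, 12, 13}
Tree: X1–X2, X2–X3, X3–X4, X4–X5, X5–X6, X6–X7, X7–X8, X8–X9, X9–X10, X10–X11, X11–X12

Checking the three conditions: (i) the bags cover all of {0, 1, 2, 3, 4, 5, 6, 7, 8, 9, 10, 11, 12, 13, 14}; (ii) for each edge, some bag contains both endpoints; (iii) the bags containing any fixed vertex form a subtree. All hold, so the decomposition is valid with width 4 − 1 = 3.

Yes; width 3.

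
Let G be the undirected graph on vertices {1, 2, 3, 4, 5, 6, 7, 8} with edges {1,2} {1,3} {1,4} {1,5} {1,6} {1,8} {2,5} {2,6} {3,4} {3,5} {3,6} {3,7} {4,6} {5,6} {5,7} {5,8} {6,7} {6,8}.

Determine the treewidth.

3

A width-3 tree decomposition is:
Bags: B1 = {1, 5, 6, 8}  B2 = {1, 2, 5, 6}  B3 = {1, 3, 5, 6}  B4 = {3, 5, 6, 7}  B5 = {1, 3, 4, 6}
Tree: B1–B2, B2–B3, B3–B4, B3–B5
The largest bag has 4 vertices, giving width 3; this decomposition certifies tw(G) ≤ 3. On the other hand G contains the 4-clique {1, 3, 4, 6}. A clique must lie in a single bag of any decomposition, so no decomposition can have width below 3. Therefore the treewidth is 3.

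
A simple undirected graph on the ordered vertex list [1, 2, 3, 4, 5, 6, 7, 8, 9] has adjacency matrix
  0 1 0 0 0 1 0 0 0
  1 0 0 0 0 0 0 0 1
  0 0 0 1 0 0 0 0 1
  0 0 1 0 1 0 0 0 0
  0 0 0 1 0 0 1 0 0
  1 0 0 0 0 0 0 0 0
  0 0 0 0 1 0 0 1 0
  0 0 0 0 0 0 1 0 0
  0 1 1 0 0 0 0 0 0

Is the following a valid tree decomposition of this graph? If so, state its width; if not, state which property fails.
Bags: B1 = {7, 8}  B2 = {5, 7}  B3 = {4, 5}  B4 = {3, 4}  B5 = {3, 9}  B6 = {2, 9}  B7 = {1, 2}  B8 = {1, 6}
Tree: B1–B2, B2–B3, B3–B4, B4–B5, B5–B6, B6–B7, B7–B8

Yes; width 1.

Every vertex of G appears in some bag (union = {1, 2, 3, 4, 5, 6, 7, 8, 9}); every edge is covered by a bag; and for each vertex v the set of bags containing v is connected in the bag tree. The decomposition is therefore valid. The largest bag has 2 vertices, so the width is 1.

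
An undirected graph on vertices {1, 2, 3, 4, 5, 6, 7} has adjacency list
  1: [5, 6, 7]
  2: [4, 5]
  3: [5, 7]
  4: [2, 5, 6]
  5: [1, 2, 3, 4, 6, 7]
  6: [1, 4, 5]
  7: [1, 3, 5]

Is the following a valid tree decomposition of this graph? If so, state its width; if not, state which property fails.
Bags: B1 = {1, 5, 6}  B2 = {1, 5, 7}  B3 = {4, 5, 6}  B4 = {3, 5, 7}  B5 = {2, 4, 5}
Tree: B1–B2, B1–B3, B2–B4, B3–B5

Checking the three conditions: (i) the bags cover all of {1, 2, 3, 4, 5, 6, 7}; (ii) for each edge, some bag contains both endpoints; (iii) the bags containing any fixed vertex form a subtree. All hold, so the decomposition is valid with width 3 − 1 = 2.

Yes; width 2.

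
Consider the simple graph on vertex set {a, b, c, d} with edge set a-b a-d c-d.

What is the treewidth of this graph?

A width-1 tree decomposition is:
Bags: B1 = {a, b}  B2 = {a, d}  B3 = {c, d}
Tree: B1–B2, B2–B3
Each bag holds 2 vertices, so the decomposition has width 1, which upper-bounds the treewidth. G has an edge, so its treewidth is at least 1. The upper and lower bounds meet at 1, so that is the treewidth.

1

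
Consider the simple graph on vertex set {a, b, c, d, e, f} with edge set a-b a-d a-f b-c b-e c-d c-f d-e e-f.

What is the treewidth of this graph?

3

A width-3 tree decomposition is:
Bags: B1 = {a, b, c, e}  B2 = {a, c, e, f}  B3 = {a, c, d, e}
Tree: B1–B2, B2–B3
Each bag holds 4 vertices, so the decomposition has width 3, which upper-bounds the treewidth. For the lower bound: the 4 vertex sets {b,c}, {e,f}, {a}, {d} are disjoint, each induces a connected subgraph, and every pair is joined by at least one edge of G. Contracting each set to a single vertex therefore yields K_{4} as a minor, and since treewidth is minor-monotone, tw(G) ≥ tw(K_{4}) = 3. Hence tw(G) = 3 exactly.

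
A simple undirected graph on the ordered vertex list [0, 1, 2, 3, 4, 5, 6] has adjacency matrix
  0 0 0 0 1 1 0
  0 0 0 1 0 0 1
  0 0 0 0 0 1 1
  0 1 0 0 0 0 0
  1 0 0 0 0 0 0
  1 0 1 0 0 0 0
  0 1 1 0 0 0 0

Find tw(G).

A width-1 tree decomposition is:
Bags: B1 = {1, 3}  B2 = {1, 6}  B3 = {2, 6}  B4 = {2, 5}  B5 = {0, 5}  B6 = {0, 4}
Tree: B1–B2, B2–B3, B3–B4, B4–B5, B5–B6
The largest bag has 2 vertices, giving width 1; this decomposition certifies tw(G) ≤ 1. Since G has at least one edge (e.g. 3–1), it is not an edgeless graph, so tw(G) ≥ 1. Combining the bounds, tw(G) = 1.

1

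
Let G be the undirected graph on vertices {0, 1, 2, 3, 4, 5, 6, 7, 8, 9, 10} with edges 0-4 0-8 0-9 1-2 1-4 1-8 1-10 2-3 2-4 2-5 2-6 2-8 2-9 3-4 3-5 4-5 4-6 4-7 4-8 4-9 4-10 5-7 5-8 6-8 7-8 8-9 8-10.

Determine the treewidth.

A width-3 tree decomposition is:
Bags: B1 = {2, 4, 8, 9}  B2 = {2, 4, 6, 8}  B3 = {1, 2, 4, 8}  B4 = {0, 4, 8, 9}  B5 = {2, 4, 5, 8}  B6 = {1, 4, 8, 10}  B7 = {4, 5, 7, 8}  B8 = {2, 3, 4, 5}
Tree: B1–B2, B1–B3, B1–B4, B2–B5, B3–B6, B5–B7, B5–B8
The largest bag has 4 vertices, giving width 3; this decomposition certifies tw(G) ≤ 3. Conversely, {0, 4, 8, 9} is a clique of size 4, and the vertices of any clique must share a bag in every tree decomposition; so some bag has ≥ 4 vertices and tw(G) ≥ 3. The upper and lower bounds meet at 3, so that is the treewidth.

3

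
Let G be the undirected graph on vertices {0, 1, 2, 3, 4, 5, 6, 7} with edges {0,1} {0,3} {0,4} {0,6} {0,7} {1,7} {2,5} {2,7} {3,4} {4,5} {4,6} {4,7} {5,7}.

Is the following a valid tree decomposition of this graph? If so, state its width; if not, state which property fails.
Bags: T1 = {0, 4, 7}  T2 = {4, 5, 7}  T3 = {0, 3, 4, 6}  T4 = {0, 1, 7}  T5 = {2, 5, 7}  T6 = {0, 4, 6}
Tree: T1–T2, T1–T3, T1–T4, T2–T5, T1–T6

No — bags containing vertex 6 are not connected in the tree.

A tree decomposition must satisfy three properties: every vertex lies in some bag; for every edge, both endpoints lie together in some bag; and for every vertex, the bags containing it form a connected subtree. Here bags containing vertex 6 are not connected in the tree, so the decomposition is invalid.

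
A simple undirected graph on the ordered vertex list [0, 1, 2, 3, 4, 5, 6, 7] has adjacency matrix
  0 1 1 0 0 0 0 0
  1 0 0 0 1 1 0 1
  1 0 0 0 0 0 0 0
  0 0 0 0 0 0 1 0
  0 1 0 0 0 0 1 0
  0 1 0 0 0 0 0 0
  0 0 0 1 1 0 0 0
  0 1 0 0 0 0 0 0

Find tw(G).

1

A width-1 tree decomposition is:
Bags: B1 = {3, 6}  B2 = {4, 6}  B3 = {1, 4}  B4 = {1, 7}  B5 = {0, 1}  B6 = {1, 5}  B7 = {0, 2}
Tree: B1–B2, B2–B3, B3–B4, B3–B5, B4–B6, B5–B7
The largest bag has 2 vertices, giving width 1; this decomposition certifies tw(G) ≤ 1. Since G has at least one edge (e.g. 3–6), it is not an edgeless graph, so tw(G) ≥ 1. The upper and lower bounds meet at 1, so that is the treewidth.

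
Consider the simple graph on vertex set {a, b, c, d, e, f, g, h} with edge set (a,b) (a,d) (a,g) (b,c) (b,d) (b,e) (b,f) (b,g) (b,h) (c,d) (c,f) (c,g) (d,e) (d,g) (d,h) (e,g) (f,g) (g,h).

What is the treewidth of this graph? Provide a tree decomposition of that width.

Each bag holds 4 vertices, so the decomposition has width 3, which upper-bounds the treewidth. On the other hand G contains the 4-clique {b, d, e, g}. A clique must lie in a single bag of any decomposition, so no decomposition can have width below 3. Therefore the treewidth is 3.

Treewidth 3.
Bags: B1 = {b, c, d, g}  B2 = {b, d, e, g}  B3 = {b, d, g, h}  B4 = {a, b, d, g}  B5 = {b, c, f, g}
Tree: B1–B2, B2–B3, B2–B4, B1–B5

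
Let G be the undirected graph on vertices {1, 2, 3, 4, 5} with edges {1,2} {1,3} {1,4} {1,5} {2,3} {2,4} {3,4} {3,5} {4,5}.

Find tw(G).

3

A width-3 tree decomposition is:
Bags: B1 = {1, 3, 4, 5}  B2 = {1, 2, 3, 4}
Tree: B1–B2
Every bag has size at most 4, so the width is 4 − 1 = 3 and tw(G) ≤ 3. On the other hand G contains the 4-clique {1, 2, 3, 4}. A clique must lie in a single bag of any decomposition, so no decomposition can have width below 3. The upper and lower bounds meet at 3, so that is the treewidth.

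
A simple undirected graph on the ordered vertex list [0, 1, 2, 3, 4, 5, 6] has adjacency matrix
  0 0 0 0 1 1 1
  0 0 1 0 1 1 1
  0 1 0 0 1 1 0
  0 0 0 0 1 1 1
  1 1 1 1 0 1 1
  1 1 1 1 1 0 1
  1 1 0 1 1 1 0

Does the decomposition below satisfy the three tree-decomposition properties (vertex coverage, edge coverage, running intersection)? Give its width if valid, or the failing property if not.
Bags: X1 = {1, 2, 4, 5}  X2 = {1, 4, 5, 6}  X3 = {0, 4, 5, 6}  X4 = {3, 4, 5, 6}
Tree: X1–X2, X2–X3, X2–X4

Vertex coverage: the bags together contain {0, 1, 2, 3, 4, 5, 6}, the full vertex set. Edge coverage: each edge of G has both endpoints in at least one bag. Running intersection: for every vertex, the bags containing it form a connected subtree. All three properties hold, so this is a valid tree decomposition of width max|bag| − 1 = 3, and hence tw(G) ≤ 3.

Yes; width 3.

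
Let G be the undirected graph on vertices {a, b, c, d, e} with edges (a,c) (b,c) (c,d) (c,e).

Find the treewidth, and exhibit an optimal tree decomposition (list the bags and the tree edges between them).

Each bag holds 2 vertices, so the decomposition has width 1, which upper-bounds the treewidth. Any graph with an edge has treewidth ≥ 1, and G has the edge c–b. Hence tw(G) = 1 exactly.

Treewidth 1.
One optimal decomposition is:
Bags: B1 = {b, c}  B2 = {c, d}  B3 = {a, c}  B4 = {c, e}
Tree: B1–B2, B2–B3, B3–B4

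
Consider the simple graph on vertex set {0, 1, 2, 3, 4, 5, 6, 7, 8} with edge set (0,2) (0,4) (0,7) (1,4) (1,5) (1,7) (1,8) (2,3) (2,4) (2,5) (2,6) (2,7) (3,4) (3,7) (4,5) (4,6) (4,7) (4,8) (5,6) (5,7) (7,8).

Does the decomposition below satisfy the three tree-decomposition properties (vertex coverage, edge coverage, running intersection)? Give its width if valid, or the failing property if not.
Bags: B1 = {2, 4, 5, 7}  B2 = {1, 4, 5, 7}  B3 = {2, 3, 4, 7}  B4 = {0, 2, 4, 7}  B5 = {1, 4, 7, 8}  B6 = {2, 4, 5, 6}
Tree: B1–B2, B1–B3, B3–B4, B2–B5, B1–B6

Yes; width 3.

Vertex coverage: the bags together contain {0, 1, 2, 3, 4, 5, 6, 7, 8}, the full vertex set. Edge coverage: each edge of G has both endpoints in at least one bag. Running intersection: for every vertex, the bags containing it form a connected subtree. All three properties hold, so this is a valid tree decomposition of width max|bag| − 1 = 3, and hence tw(G) ≤ 3.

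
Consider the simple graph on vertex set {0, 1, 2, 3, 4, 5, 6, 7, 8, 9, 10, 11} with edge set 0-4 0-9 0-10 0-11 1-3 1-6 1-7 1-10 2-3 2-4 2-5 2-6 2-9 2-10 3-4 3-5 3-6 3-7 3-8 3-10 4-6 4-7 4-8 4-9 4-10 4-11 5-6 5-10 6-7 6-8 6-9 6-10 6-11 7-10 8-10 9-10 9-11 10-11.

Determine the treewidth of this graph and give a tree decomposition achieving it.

The largest bag has 5 vertices, giving width 4; this decomposition certifies tw(G) ≤ 4. On the other hand G contains the 5-clique {0, 4, 9, 10, 11}. A clique must lie in a single bag of any decomposition, so no decomposition can have width below 4. The upper and lower bounds meet at 4, so that is the treewidth.

Treewidth 4.
Bags: B1 = {2, 3, 4, 6, 10}  B2 = {3, 4, 6, 7, 10}  B3 = {2, 3, 5, 6, 10}  B4 = {2, 4, 6, 9, 10}  B5 = {4, 6, 9, 10, 11}  B6 = {3, 4, 6, 8, 10}  B7 = {0, 4, 9, 10, 11}  B8 = {1, 3, 6, 7, 10}
Tree: B1–B2, B1–B3, B1–B4, B4–B5, B2–B6, B5–B7, B2–B8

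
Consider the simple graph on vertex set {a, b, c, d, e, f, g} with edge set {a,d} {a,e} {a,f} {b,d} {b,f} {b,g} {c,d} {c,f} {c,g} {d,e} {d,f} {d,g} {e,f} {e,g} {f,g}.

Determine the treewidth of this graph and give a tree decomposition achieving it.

Every bag has size at most 4, so the width is 4 − 1 = 3 and tw(G) ≤ 3. On the other hand G contains the 4-clique {d, e, f, g}. A clique must lie in a single bag of any decomposition, so no decomposition can have width below 3. The upper and lower bounds meet at 3, so that is the treewidth.

Treewidth 3.
Bags: B1 = {c, d, f, g}  B2 = {d, e, f, g}  B3 = {b, d, f, g}  B4 = {a, d, e, f}
Tree: B1–B2, B2–B3, B2–B4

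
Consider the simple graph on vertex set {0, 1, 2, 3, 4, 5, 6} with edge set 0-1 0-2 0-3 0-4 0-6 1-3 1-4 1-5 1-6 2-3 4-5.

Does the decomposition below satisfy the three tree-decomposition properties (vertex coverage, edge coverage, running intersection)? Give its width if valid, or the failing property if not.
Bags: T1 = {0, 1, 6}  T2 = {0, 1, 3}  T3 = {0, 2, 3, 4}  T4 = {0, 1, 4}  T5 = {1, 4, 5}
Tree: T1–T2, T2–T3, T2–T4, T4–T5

No — bags containing vertex 4 are not connected in the tree.

A tree decomposition must satisfy three properties: every vertex lies in some bag; for every edge, both endpoints lie together in some bag; and for every vertex, the bags containing it form a connected subtree. Here bags containing vertex 4 are not connected in the tree, so the decomposition is invalid.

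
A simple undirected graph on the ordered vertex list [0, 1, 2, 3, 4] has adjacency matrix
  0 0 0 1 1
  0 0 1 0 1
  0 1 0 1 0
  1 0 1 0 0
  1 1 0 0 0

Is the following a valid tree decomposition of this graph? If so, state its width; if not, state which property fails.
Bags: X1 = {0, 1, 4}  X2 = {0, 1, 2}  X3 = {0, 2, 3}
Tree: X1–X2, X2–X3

Yes; width 2.

Vertex coverage: the bags together contain {0, 1, 2, 3, 4}, the full vertex set. Edge coverage: each edge of G has both endpoints in at least one bag. Running intersection: for every vertex, the bags containing it form a connected subtree. All three properties hold, so this is a valid tree decomposition of width max|bag| − 1 = 2, and hence tw(G) ≤ 2.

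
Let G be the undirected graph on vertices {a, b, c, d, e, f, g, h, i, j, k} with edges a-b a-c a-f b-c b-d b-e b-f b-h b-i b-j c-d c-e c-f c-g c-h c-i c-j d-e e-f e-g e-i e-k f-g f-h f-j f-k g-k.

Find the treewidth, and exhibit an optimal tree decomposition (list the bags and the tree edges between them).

Treewidth 3.
One optimal decomposition is:
Bags: B1 = {b, c, f, j}  B2 = {a, b, c, f}  B3 = {b, c, e, f}  B4 = {c, e, f, g}  B5 = {e, f, g, k}  B6 = {b, c, f, h}  B7 = {b, c, e, i}  B8 = {b, c, d, e}
Tree: B1–B2, B1–B3, B3–B4, B4–B5, B1–B6, B3–B7, B3–B8

Every bag has size at most 4, so the width is 4 − 1 = 3 and tw(G) ≤ 3. On the other hand G contains the 4-clique {c, e, f, g}. A clique must lie in a single bag of any decomposition, so no decomposition can have width below 3. Hence tw(G) = 3 exactly.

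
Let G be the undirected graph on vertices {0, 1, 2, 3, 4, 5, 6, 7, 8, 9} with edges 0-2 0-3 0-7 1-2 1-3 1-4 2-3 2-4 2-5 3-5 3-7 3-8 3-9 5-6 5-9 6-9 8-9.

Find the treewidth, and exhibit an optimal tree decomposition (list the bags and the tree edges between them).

Each bag holds 3 vertices, so the decomposition has width 2, which upper-bounds the treewidth. For the lower bound, the 3 vertices {3, 8, 9} are pairwise adjacent, and any tree decomposition puts a clique entirely inside one bag — forcing width ≥ 2. Therefore the treewidth is 2.

Treewidth 2.
One optimal decomposition is:
Bags: B1 = {2, 3, 5}  B2 = {0, 2, 3}  B3 = {3, 5, 9}  B4 = {1, 2, 3}  B5 = {3, 8, 9}  B6 = {5, 6, 9}  B7 = {1, 2, 4}  B8 = {0, 3, 7}
Tree: B1–B2, B1–B3, B2–B4, B3–B5, B3–B6, B4–B7, B2–B8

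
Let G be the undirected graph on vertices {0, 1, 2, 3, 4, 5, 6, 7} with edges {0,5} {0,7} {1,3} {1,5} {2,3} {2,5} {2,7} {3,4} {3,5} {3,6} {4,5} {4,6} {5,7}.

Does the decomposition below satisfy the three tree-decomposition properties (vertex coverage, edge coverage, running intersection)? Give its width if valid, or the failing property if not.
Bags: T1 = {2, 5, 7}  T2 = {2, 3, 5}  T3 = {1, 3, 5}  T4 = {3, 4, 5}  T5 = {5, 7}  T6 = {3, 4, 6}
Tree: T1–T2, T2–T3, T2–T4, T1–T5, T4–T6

No — vertex 0 appears in no bag.

A tree decomposition must satisfy three properties: every vertex lies in some bag; for every edge, both endpoints lie together in some bag; and for every vertex, the bags containing it form a connected subtree. Here vertex 0 appears in no bag, so the decomposition is invalid.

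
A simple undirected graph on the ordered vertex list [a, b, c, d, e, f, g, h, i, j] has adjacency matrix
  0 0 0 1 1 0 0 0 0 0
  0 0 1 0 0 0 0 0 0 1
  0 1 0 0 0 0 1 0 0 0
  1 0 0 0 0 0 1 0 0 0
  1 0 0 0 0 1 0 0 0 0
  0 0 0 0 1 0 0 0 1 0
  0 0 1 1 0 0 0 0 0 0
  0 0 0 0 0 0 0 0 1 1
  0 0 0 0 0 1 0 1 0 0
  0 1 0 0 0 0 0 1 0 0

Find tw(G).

2

A width-2 tree decomposition is:
Bags: B1 = {b, c, j}  B2 = {c, g, j}  B3 = {d, g, j}  B4 = {a, d, j}  B5 = {a, e, j}  B6 = {e, f, j}  B7 = {f, i, j}  B8 = {h, i, j}
Tree: B1–B2, B2–B3, B3–B4, B4–B5, B5–B6, B6–B7, B7–B8
Each bag holds 3 vertices, so the decomposition has width 2, which upper-bounds the treewidth. Since j–b–c–g–d–a–e–f–i–h–j is a cycle in G, G is not acyclic. Forests are exactly the graphs of treewidth ≤ 1, so tw(G) ≥ 2. The upper and lower bounds meet at 2, so that is the treewidth.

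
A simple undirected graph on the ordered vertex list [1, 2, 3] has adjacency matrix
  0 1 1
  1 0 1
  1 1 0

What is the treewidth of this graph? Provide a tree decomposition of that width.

Treewidth 2.
One optimal decomposition is:
Bags: B1 = {1, 2, 3}
Tree: (single bag)

With just one bag of size 3, the width is 3 − 1 = 2, so tw(G) ≤ 2. On the other hand G contains the 3-clique {1, 2, 3}. A clique must lie in a single bag of any decomposition, so no decomposition can have width below 2. Therefore the treewidth is 2.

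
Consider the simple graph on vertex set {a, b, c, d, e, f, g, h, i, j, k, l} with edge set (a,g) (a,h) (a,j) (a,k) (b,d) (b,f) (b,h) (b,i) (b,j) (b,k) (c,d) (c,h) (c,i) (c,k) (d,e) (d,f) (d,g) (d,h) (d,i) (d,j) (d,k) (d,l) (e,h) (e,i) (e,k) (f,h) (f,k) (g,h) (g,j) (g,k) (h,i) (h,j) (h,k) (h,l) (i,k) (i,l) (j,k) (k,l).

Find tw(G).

4

A width-4 tree decomposition is:
Bags: B1 = {d, e, h, i, k}  B2 = {b, d, h, i, k}  B3 = {b, d, h, j, k}  B4 = {d, g, h, j, k}  B5 = {d, h, i, k, l}  B6 = {c, d, h, i, k}  B7 = {b, d, f, h, k}  B8 = {a, g, h, j, k}
Tree: B1–B2, B2–B3, B3–B4, B2–B5, B1–B6, B2–B7, B4–B8
Each bag holds 5 vertices, so the decomposition has width 4, which upper-bounds the treewidth. On the other hand G contains the 5-clique {d, g, h, j, k}. A clique must lie in a single bag of any decomposition, so no decomposition can have width below 4. Combining the bounds, tw(G) = 4.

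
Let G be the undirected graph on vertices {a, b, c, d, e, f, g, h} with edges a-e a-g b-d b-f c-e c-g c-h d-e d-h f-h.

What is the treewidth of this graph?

2

A width-2 tree decomposition is:
Bags: B1 = {b, d, f}  B2 = {d, f, h}  B3 = {d, e, h}  B4 = {c, e, h}  B5 = {a, c, e}  B6 = {a, c, g}
Tree: B1–B2, B2–B3, B3–B4, B4–B5, B5–B6
Each bag holds 3 vertices, so the decomposition has width 2, which upper-bounds the treewidth. The edges b–f–h–d–b form a cycle, so G is not a tree and its treewidth is at least 2. Hence tw(G) = 2 exactly.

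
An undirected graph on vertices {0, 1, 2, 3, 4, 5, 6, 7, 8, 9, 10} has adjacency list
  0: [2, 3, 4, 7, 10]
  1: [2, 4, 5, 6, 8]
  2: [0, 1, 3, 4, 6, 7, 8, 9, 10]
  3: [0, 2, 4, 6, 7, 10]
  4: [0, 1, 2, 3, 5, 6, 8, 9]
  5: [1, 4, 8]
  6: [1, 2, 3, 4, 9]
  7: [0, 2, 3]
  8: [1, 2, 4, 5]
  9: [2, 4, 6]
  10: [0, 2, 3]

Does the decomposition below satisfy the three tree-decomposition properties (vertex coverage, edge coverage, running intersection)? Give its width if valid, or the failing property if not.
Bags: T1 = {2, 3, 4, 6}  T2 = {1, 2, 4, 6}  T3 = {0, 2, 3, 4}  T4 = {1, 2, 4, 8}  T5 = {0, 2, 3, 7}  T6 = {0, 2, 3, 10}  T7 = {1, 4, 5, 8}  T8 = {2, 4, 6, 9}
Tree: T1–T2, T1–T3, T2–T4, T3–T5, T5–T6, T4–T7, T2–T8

Checking the three conditions: (i) the bags cover all of {0, 1, 2, 3, 4, 5, 6, 7, 8, 9, 10}; (ii) for each edge, some bag contains both endpoints; (iii) the bags containing any fixed vertex form a subtree. All hold, so the decomposition is valid with width 4 − 1 = 3.

Yes; width 3.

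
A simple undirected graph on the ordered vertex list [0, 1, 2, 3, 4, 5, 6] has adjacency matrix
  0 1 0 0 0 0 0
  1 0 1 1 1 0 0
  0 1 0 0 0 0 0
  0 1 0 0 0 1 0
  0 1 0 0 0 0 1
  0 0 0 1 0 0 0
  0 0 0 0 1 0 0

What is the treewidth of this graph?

A width-1 tree decomposition is:
Bags: B1 = {1, 3}  B2 = {3, 5}  B3 = {1, 4}  B4 = {4, 6}  B5 = {1, 2}  B6 = {0, 1}
Tree: B1–B2, B1–B3, B3–B4, B1–B5, B5–B6
The largest bag has 2 vertices, giving width 1; this decomposition certifies tw(G) ≤ 1. Any graph with an edge has treewidth ≥ 1, and G has the edge 3–1. Combining the bounds, tw(G) = 1.

1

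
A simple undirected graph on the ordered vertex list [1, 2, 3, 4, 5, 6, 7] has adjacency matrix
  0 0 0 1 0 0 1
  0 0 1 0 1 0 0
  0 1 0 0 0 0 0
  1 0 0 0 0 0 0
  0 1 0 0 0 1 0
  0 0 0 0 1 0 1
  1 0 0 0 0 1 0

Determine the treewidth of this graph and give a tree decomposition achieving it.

Treewidth 1.
One such decomposition:
Bags: B1 = {2, 3}  B2 = {2, 5}  B3 = {5, 6}  B4 = {6, 7}  B5 = {1, 7}  B6 = {1, 4}
Tree: B1–B2, B2–B3, B3–B4, B4–B5, B5–B6

Each bag holds 2 vertices, so the decomposition has width 1, which upper-bounds the treewidth. Any graph with an edge has treewidth ≥ 1, and G has the edge 3–2. Combining the bounds, tw(G) = 1.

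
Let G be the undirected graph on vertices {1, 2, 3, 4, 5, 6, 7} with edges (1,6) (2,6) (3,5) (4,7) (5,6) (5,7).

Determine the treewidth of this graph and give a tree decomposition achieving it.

Treewidth 1.
Bags: B1 = {2, 6}  B2 = {5, 6}  B3 = {5, 7}  B4 = {3, 5}  B5 = {1, 6}  B6 = {4, 7}
Tree: B1–B2, B2–B3, B2–B4, B2–B5, B3–B6

Each bag holds 2 vertices, so the decomposition has width 1, which upper-bounds the treewidth. Any graph with an edge has treewidth ≥ 1, and G has the edge 2–6. Combining the bounds, tw(G) = 1.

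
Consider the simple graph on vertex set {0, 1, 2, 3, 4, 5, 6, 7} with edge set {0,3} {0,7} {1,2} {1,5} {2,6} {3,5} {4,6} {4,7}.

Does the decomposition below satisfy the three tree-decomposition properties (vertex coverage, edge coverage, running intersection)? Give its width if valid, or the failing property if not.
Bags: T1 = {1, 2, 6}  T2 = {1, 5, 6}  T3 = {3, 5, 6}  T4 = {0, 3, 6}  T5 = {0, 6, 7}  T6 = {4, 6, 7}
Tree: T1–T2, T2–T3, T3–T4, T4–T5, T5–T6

Yes; width 2.

Vertex coverage: the bags together contain {0, 1, 2, 3, 4, 5, 6, 7}, the full vertex set. Edge coverage: each edge of G has both endpoints in at least one bag. Running intersection: for every vertex, the bags containing it form a connected subtree. All three properties hold, so this is a valid tree decomposition of width max|bag| − 1 = 2, and hence tw(G) ≤ 2.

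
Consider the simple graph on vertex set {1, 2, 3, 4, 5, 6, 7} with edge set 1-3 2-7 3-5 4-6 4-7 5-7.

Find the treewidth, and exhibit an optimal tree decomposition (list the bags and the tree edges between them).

The largest bag has 2 vertices, giving width 1; this decomposition certifies tw(G) ≤ 1. Since G has at least one edge (e.g. 5–3), it is not an edgeless graph, so tw(G) ≥ 1. The upper and lower bounds meet at 1, so that is the treewidth.

Treewidth 1.
Bags: B1 = {3, 5}  B2 = {5, 7}  B3 = {4, 7}  B4 = {1, 3}  B5 = {4, 6}  B6 = {2, 7}
Tree: B1–B2, B2–B3, B1–B4, B3–B5, B3–B6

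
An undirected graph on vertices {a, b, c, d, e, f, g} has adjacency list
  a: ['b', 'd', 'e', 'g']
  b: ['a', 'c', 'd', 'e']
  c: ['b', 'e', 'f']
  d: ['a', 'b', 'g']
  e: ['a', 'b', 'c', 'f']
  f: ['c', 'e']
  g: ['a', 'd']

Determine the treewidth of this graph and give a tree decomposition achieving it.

Treewidth 2.
One such decomposition:
Bags: B1 = {b, c, e}  B2 = {a, b, e}  B3 = {a, b, d}  B4 = {a, d, g}  B5 = {c, e, f}
Tree: B1–B2, B2–B3, B3–B4, B1–B5

The largest bag has 3 vertices, giving width 2; this decomposition certifies tw(G) ≤ 2. On the other hand G contains the 3-clique {a, d, g}. A clique must lie in a single bag of any decomposition, so no decomposition can have width below 2. Combining the bounds, tw(G) = 2.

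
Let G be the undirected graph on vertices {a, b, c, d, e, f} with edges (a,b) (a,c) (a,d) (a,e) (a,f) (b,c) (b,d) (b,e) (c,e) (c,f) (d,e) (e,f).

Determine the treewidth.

A width-3 tree decomposition is:
Bags: B1 = {a, b, c, e}  B2 = {a, b, d, e}  B3 = {a, c, e, f}
Tree: B1–B2, B1–B3
The largest bag has 4 vertices, giving width 3; this decomposition certifies tw(G) ≤ 3. For the lower bound, the 4 vertices {a, b, d, e} are pairwise adjacent, and any tree decomposition puts a clique entirely inside one bag — forcing width ≥ 3. Combining the bounds, tw(G) = 3.

3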